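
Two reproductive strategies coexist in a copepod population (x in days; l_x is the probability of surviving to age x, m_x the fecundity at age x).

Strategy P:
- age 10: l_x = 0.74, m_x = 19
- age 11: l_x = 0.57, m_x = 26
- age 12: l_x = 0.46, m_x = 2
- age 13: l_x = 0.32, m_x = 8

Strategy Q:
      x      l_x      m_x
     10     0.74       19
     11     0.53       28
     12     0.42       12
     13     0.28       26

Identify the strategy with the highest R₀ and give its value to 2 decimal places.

Strategy P: R₀ = 0.74×19 + 0.57×26 + 0.46×2 + 0.32×8 = 32.3600
Strategy Q: R₀ = 0.74×19 + 0.53×28 + 0.42×12 + 0.28×26 = 41.2200
Highest R₀: strategy Q with 41.2200.

41.22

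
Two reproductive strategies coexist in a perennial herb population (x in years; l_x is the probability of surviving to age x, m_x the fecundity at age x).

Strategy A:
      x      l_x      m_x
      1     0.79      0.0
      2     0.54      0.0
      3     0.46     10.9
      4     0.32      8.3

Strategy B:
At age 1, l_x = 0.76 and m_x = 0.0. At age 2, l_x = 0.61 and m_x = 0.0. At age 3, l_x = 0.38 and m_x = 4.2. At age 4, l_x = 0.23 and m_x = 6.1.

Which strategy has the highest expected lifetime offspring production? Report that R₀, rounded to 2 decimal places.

Strategy A: R₀ = 0.79×0.0 + 0.54×0.0 + 0.46×10.9 + 0.32×8.3 = 7.6700
Strategy B: R₀ = 0.76×0.0 + 0.61×0.0 + 0.38×4.2 + 0.23×6.1 = 2.9990
Highest R₀: strategy A with 7.6700.

7.67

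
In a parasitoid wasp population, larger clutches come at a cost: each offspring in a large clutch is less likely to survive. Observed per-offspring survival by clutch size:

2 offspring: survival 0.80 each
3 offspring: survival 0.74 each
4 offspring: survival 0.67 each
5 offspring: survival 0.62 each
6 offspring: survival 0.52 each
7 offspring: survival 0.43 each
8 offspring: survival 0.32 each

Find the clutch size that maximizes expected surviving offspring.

Expected surviving offspring = c × s(c):
  c=2: 2 × 0.80 = 1.600
  c=3: 3 × 0.74 = 2.220
  c=4: 4 × 0.67 = 2.680
  c=5: 5 × 0.62 = 3.100
  c=6: 6 × 0.52 = 3.120
  c=7: 7 × 0.43 = 3.010
  c=8: 8 × 0.32 = 2.560
Maximum at c = 6 (3.120 surviving offspring).

6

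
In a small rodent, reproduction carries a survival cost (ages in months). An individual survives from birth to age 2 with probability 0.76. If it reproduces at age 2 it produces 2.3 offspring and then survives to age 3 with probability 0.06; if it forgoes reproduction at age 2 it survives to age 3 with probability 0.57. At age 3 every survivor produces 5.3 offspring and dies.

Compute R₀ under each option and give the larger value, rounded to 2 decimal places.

2.30

breed at age 2: R₀ = 0.76 × (2.3 + 0.06 × 5.3) = 0.76 × 2.6180 = 1.9897
delay to age 3: R₀ = 0.76 × (0.57 × 5.3) = 0.76 × 3.0210 = 2.2960
Higher: delay to age 3 (2.2960).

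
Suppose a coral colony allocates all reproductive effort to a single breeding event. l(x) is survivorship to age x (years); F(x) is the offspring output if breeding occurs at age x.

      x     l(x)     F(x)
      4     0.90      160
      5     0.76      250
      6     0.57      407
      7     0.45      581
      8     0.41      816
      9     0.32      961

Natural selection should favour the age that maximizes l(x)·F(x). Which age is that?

Expected offspring if breeding at age x = l(x) × F(x):
  age 4: 0.90 × 160 = 144.000
  age 5: 0.76 × 250 = 190.000
  age 6: 0.57 × 407 = 231.990
  age 7: 0.45 × 581 = 261.450
  age 8: 0.41 × 816 = 334.560
  age 9: 0.32 × 961 = 307.520
Maximum at age 8 (334.560).

8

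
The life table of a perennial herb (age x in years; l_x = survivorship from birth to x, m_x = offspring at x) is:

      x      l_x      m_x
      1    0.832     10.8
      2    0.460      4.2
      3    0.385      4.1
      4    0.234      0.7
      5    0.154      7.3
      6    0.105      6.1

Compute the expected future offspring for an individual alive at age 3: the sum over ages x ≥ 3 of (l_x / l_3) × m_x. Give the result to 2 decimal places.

l_3 = 0.385. Conditional survival from age 3 to x is l_x / l_3.
  x=3: (0.385/0.385) × 4.1 = 4.1000
  x=4: (0.234/0.385) × 0.7 = 0.4255
  x=5: (0.154/0.385) × 7.3 = 2.9200
  x=6: (0.105/0.385) × 6.1 = 1.6636
Sum = 4.1000 + 0.4255 + 2.9200 + 1.6636 = 9.1091

9.11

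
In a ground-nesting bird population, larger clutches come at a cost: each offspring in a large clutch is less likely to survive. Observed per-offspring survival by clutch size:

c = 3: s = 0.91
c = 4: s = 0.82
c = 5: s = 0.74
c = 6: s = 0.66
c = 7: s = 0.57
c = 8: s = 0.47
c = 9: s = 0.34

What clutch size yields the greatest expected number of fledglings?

Expected fledglings = c × s(c):
  c=3: 3 × 0.91 = 2.730
  c=4: 4 × 0.82 = 3.280
  c=5: 5 × 0.74 = 3.700
  c=6: 6 × 0.66 = 3.960
  c=7: 7 × 0.57 = 3.990
  c=8: 8 × 0.47 = 3.760
  c=9: 9 × 0.34 = 3.060
Maximum at c = 7 (3.990 fledglings).

7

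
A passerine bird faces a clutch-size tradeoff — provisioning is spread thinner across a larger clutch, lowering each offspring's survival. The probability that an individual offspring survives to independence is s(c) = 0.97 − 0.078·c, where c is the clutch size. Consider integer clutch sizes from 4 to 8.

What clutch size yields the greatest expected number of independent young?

6

Expected independent young = c × s(c):
  c=4: 4 × 0.658 = 2.632
  c=5: 5 × 0.580 = 2.900
  c=6: 6 × 0.502 = 3.012
  c=7: 7 × 0.424 = 2.968
  c=8: 8 × 0.346 = 2.768
Maximum at c = 6 (3.012 independent young).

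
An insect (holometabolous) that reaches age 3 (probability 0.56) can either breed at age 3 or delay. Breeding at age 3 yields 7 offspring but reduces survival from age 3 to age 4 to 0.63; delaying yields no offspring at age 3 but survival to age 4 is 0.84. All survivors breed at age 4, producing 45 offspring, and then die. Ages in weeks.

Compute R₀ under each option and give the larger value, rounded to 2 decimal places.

breed at age 3: R₀ = 0.56 × (7 + 0.63 × 45) = 0.56 × 35.3500 = 19.7960
delay to age 4: R₀ = 0.56 × (0.84 × 45) = 0.56 × 37.8000 = 21.1680
Higher: delay to age 4 (21.1680).

21.17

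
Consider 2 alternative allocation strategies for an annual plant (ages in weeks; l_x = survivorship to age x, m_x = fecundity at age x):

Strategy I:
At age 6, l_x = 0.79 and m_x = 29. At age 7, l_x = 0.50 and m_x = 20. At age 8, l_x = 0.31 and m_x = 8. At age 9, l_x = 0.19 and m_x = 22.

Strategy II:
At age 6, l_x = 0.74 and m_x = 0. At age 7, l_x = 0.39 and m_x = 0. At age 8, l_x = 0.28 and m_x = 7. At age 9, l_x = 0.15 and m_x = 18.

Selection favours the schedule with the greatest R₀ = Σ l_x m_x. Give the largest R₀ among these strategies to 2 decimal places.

Strategy I: R₀ = 0.79×29 + 0.50×20 + 0.31×8 + 0.19×22 = 39.5700
Strategy II: R₀ = 0.74×0 + 0.39×0 + 0.28×7 + 0.15×18 = 4.6600
Highest R₀: strategy I with 39.5700.

39.57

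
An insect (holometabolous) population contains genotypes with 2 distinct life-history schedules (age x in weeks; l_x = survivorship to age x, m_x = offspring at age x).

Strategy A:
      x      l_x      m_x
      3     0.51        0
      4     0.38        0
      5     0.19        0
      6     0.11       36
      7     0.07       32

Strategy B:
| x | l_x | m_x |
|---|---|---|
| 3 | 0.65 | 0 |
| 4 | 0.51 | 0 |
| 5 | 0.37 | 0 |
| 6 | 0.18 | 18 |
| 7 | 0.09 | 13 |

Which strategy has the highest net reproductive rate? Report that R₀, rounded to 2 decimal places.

Strategy A: R₀ = 0.51×0 + 0.38×0 + 0.19×0 + 0.11×36 + 0.07×32 = 6.2000
Strategy B: R₀ = 0.65×0 + 0.51×0 + 0.37×0 + 0.18×18 + 0.09×13 = 4.4100
Highest R₀: strategy A with 6.2000.

6.20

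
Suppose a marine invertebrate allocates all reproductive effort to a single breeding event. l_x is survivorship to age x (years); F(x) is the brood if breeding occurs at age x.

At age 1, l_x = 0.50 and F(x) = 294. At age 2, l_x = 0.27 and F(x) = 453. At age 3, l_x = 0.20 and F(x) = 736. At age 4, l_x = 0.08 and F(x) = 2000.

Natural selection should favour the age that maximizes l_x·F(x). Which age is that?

4

Expected offspring if breeding at age x = l_x × F(x):
  age 1: 0.50 × 294 = 147.000
  age 2: 0.27 × 453 = 122.310
  age 3: 0.20 × 736 = 147.200
  age 4: 0.08 × 2000 = 160.000
Maximum at age 4 (160.000).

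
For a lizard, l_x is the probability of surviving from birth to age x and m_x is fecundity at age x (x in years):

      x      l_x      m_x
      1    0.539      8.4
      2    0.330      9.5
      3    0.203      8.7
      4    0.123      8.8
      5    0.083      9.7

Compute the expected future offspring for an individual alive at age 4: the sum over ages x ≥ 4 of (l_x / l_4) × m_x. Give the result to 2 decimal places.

15.35

l_4 = 0.123. Conditional survival from age 4 to x is l_x / l_4.
  x=4: (0.123/0.123) × 8.8 = 8.8000
  x=5: (0.083/0.123) × 9.7 = 6.5455
Sum = 8.8000 + 6.5455 = 15.3455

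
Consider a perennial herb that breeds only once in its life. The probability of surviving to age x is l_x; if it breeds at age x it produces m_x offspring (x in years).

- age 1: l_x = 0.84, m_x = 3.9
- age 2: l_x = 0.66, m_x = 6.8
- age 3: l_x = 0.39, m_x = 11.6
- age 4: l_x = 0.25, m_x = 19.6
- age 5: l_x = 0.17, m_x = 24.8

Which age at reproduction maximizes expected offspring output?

Expected offspring if breeding at age x = l_x × m_x:
  age 1: 0.84 × 3.9 = 3.276
  age 2: 0.66 × 6.8 = 4.488
  age 3: 0.39 × 11.6 = 4.524
  age 4: 0.25 × 19.6 = 4.900
  age 5: 0.17 × 24.8 = 4.216
Maximum at age 4 (4.900).

4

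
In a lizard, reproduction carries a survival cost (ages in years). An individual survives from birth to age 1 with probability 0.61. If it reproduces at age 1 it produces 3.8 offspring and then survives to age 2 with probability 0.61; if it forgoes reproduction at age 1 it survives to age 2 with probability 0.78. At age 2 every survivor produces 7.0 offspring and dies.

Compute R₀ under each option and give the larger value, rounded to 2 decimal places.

breed at age 1: R₀ = 0.61 × (3.8 + 0.61 × 7.0) = 0.61 × 8.0700 = 4.9227
delay to age 2: R₀ = 0.61 × (0.78 × 7.0) = 0.61 × 5.4600 = 3.3306
Higher: breed at age 1 (4.9227).

4.92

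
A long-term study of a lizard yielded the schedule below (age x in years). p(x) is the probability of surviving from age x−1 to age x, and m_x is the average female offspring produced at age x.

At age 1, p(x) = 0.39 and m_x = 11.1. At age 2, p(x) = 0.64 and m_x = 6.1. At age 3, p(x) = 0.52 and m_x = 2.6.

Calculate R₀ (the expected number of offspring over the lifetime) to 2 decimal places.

6.19

Survivorship from birth: l_x = p_1·p_2·…·p_x.
  l_1 = 0.39000
  l_2 = 0.24960
  l_3 = 0.12979
R₀ = Σ l_x m_x:
  age 1: 0.39000 × 11.1 = 4.3290
  age 2: 0.24960 × 6.1 = 1.5226
  age 3: 0.12979 × 2.6 = 0.3375
R₀ = 4.3290 + 1.5226 + 0.3375 = 6.1890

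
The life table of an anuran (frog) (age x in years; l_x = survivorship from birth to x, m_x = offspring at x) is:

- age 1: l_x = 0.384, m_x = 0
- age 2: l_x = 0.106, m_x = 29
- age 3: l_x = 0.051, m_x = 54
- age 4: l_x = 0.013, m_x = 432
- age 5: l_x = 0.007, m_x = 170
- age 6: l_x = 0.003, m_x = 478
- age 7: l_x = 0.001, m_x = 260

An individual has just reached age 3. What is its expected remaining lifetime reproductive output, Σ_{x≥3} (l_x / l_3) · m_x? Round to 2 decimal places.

220.67

l_3 = 0.051. Conditional survival from age 3 to x is l_x / l_3.
  x=3: (0.051/0.051) × 54 = 54.0000
  x=4: (0.013/0.051) × 432 = 110.1176
  x=5: (0.007/0.051) × 170 = 23.3333
  x=6: (0.003/0.051) × 478 = 28.1176
  x=7: (0.001/0.051) × 260 = 5.0980
Sum = 54.0000 + 110.1176 + 23.3333 + 28.1176 + 5.0980 = 220.6667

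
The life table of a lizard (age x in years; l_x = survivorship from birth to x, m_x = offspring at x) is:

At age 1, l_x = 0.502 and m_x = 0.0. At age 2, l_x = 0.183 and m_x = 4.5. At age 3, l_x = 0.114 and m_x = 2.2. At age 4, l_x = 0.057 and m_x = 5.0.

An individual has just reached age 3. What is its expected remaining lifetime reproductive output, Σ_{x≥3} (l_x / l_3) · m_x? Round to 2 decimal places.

l_3 = 0.114. Conditional survival from age 3 to x is l_x / l_3.
  x=3: (0.114/0.114) × 2.2 = 2.2000
  x=4: (0.057/0.114) × 5.0 = 2.5000
Sum = 2.2000 + 2.5000 = 4.7000

4.70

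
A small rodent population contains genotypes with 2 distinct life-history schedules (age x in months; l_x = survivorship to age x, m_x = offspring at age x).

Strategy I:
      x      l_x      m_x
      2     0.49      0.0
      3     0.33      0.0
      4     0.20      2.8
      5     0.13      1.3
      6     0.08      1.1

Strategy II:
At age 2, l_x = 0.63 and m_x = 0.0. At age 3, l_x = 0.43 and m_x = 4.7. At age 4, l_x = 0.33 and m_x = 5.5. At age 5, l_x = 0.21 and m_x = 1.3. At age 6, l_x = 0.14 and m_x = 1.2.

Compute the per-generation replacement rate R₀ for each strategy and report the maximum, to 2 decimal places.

Strategy I: R₀ = 0.49×0.0 + 0.33×0.0 + 0.20×2.8 + 0.13×1.3 + 0.08×1.1 = 0.8170
Strategy II: R₀ = 0.63×0.0 + 0.43×4.7 + 0.33×5.5 + 0.21×1.3 + 0.14×1.2 = 4.2770
Highest R₀: strategy II with 4.2770.

4.28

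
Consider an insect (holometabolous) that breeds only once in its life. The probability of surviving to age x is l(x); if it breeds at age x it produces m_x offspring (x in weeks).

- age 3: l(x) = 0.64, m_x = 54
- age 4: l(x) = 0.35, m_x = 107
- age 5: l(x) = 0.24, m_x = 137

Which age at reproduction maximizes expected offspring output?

Expected offspring if breeding at age x = l(x) × m_x:
  age 3: 0.64 × 54 = 34.560
  age 4: 0.35 × 107 = 37.450
  age 5: 0.24 × 137 = 32.880
Maximum at age 4 (37.450).

4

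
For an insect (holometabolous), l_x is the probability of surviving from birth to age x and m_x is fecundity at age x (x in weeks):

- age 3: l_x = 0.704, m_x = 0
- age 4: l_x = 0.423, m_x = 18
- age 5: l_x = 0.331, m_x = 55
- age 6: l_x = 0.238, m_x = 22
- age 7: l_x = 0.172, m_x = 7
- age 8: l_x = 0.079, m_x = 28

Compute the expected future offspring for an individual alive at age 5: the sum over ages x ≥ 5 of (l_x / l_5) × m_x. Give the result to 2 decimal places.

81.14

l_5 = 0.331. Conditional survival from age 5 to x is l_x / l_5.
  x=5: (0.331/0.331) × 55 = 55.0000
  x=6: (0.238/0.331) × 22 = 15.8187
  x=7: (0.172/0.331) × 7 = 3.6375
  x=8: (0.079/0.331) × 28 = 6.6828
Sum = 55.0000 + 15.8187 + 3.6375 + 6.6828 = 81.1390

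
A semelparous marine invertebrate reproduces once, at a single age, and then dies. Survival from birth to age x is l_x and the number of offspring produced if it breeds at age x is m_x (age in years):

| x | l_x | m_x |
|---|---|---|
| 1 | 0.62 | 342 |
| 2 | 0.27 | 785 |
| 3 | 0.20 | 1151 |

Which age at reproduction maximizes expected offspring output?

Expected offspring if breeding at age x = l_x × m_x:
  age 1: 0.62 × 342 = 212.040
  age 2: 0.27 × 785 = 211.950
  age 3: 0.20 × 1151 = 230.200
Maximum at age 3 (230.200).

3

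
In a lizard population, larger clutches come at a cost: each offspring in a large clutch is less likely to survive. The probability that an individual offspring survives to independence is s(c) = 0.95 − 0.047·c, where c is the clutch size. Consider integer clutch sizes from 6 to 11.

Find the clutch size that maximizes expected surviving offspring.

Expected surviving offspring = c × s(c):
  c=6: 6 × 0.668 = 4.008
  c=7: 7 × 0.621 = 4.347
  c=8: 8 × 0.574 = 4.592
  c=9: 9 × 0.527 = 4.743
  c=10: 10 × 0.480 = 4.800
  c=11: 11 × 0.433 = 4.763
Maximum at c = 10 (4.800 surviving offspring).

10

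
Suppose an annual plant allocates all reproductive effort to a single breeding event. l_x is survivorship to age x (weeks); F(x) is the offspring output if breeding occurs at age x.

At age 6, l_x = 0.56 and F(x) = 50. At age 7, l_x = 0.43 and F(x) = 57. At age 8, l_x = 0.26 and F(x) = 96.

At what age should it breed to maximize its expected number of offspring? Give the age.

6

Expected offspring if breeding at age x = l_x × F(x):
  age 6: 0.56 × 50 = 28.000
  age 7: 0.43 × 57 = 24.510
  age 8: 0.26 × 96 = 24.960
Maximum at age 6 (28.000).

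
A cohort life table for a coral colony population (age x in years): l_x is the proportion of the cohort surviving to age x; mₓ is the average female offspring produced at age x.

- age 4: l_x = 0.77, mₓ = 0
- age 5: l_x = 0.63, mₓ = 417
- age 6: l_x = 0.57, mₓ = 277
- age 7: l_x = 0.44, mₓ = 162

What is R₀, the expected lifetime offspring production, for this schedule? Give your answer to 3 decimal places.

R₀ = Σ l_x mₓ:
  age 4: 0.77 × 0 = 0.0000
  age 5: 0.63 × 417 = 262.7100
  age 6: 0.57 × 277 = 157.8900
  age 7: 0.44 × 162 = 71.2800
R₀ = 0.0000 + 262.7100 + 157.8900 + 71.2800 = 491.8800

491.880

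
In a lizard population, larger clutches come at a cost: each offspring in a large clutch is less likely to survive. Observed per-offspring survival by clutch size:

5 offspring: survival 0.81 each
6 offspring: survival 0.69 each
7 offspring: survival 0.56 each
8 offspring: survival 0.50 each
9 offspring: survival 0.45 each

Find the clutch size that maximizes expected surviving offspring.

6

Expected surviving offspring = c × s(c):
  c=5: 5 × 0.81 = 4.050
  c=6: 6 × 0.69 = 4.140
  c=7: 7 × 0.56 = 3.920
  c=8: 8 × 0.50 = 4.000
  c=9: 9 × 0.45 = 4.050
Maximum at c = 6 (4.140 surviving offspring).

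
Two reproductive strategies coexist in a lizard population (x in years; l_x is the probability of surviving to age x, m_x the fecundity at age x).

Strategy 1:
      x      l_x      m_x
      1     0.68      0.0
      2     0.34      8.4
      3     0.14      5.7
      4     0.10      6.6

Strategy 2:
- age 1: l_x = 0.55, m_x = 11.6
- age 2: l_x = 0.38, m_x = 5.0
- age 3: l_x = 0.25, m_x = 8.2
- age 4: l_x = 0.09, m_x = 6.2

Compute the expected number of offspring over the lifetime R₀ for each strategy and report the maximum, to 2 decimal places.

10.89

Strategy 1: R₀ = 0.68×0.0 + 0.34×8.4 + 0.14×5.7 + 0.10×6.6 = 4.3140
Strategy 2: R₀ = 0.55×11.6 + 0.38×5.0 + 0.25×8.2 + 0.09×6.2 = 10.8880
Highest R₀: strategy 2 with 10.8880.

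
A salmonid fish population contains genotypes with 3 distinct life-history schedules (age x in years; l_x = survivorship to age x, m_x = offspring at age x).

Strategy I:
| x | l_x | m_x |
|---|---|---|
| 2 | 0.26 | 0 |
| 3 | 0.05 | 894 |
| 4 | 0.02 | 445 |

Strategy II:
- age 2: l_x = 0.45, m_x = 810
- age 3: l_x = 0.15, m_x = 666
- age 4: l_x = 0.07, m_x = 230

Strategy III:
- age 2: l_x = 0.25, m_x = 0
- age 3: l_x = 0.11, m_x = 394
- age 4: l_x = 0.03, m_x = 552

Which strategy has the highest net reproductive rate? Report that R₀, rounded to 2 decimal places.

Strategy I: R₀ = 0.26×0 + 0.05×894 + 0.02×445 = 53.6000
Strategy II: R₀ = 0.45×810 + 0.15×666 + 0.07×230 = 480.5000
Strategy III: R₀ = 0.25×0 + 0.11×394 + 0.03×552 = 59.9000
Highest R₀: strategy II with 480.5000.

480.50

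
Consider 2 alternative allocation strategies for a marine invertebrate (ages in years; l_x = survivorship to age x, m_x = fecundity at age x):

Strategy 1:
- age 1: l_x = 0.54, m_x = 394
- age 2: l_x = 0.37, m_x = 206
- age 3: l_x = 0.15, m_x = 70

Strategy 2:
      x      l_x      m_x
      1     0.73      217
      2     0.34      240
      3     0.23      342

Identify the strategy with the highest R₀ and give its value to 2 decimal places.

Strategy 1: R₀ = 0.54×394 + 0.37×206 + 0.15×70 = 299.4800
Strategy 2: R₀ = 0.73×217 + 0.34×240 + 0.23×342 = 318.6700
Highest R₀: strategy 2 with 318.6700.

318.67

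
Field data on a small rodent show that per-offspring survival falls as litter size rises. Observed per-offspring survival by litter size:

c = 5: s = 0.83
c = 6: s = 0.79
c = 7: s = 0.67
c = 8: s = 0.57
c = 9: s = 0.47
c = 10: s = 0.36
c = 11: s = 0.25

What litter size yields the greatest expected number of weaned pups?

Expected weaned pups = c × s(c):
  c=5: 5 × 0.83 = 4.150
  c=6: 6 × 0.79 = 4.740
  c=7: 7 × 0.67 = 4.690
  c=8: 8 × 0.57 = 4.560
  c=9: 9 × 0.47 = 4.230
  c=10: 10 × 0.36 = 3.600
  c=11: 11 × 0.25 = 2.750
Maximum at c = 6 (4.740 weaned pups).

6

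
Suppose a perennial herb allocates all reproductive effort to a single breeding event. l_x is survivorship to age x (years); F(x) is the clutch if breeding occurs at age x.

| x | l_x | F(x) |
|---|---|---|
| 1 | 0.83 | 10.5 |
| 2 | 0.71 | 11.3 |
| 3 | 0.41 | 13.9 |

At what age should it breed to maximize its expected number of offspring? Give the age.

1

Expected offspring if breeding at age x = l_x × F(x):
  age 1: 0.83 × 10.5 = 8.715
  age 2: 0.71 × 11.3 = 8.023
  age 3: 0.41 × 13.9 = 5.699
Maximum at age 1 (8.715).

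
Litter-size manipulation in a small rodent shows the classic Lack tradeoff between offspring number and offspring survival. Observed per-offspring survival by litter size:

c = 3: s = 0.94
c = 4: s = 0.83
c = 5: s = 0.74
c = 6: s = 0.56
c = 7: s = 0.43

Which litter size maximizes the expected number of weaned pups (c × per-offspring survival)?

5

Expected weaned pups = c × s(c):
  c=3: 3 × 0.94 = 2.820
  c=4: 4 × 0.83 = 3.320
  c=5: 5 × 0.74 = 3.700
  c=6: 6 × 0.56 = 3.360
  c=7: 7 × 0.43 = 3.010
Maximum at c = 5 (3.700 weaned pups).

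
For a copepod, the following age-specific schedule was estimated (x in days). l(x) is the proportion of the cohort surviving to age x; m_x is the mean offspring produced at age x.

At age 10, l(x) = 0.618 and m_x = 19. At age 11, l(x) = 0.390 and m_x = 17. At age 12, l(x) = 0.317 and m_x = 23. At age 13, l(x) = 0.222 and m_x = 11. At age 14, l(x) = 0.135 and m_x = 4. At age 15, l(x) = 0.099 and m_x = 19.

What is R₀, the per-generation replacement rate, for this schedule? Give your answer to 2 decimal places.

R₀ = Σ l(x) m_x:
  age 10: 0.618 × 19 = 11.7420
  age 11: 0.390 × 17 = 6.6300
  age 12: 0.317 × 23 = 7.2910
  age 13: 0.222 × 11 = 2.4420
  age 14: 0.135 × 4 = 0.5400
  age 15: 0.099 × 19 = 1.8810
R₀ = 11.7420 + 6.6300 + 7.2910 + 2.4420 + 0.5400 + 1.8810 = 30.5260

30.53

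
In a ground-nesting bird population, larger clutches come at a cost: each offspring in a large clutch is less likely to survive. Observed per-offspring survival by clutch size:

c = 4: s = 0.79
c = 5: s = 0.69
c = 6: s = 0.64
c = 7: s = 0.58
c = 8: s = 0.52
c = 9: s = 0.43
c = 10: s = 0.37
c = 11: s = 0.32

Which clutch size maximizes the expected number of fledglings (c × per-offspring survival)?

Expected fledglings = c × s(c):
  c=4: 4 × 0.79 = 3.160
  c=5: 5 × 0.69 = 3.450
  c=6: 6 × 0.64 = 3.840
  c=7: 7 × 0.58 = 4.060
  c=8: 8 × 0.52 = 4.160
  c=9: 9 × 0.43 = 3.870
  c=10: 10 × 0.37 = 3.700
  c=11: 11 × 0.32 = 3.520
Maximum at c = 8 (4.160 fledglings).

8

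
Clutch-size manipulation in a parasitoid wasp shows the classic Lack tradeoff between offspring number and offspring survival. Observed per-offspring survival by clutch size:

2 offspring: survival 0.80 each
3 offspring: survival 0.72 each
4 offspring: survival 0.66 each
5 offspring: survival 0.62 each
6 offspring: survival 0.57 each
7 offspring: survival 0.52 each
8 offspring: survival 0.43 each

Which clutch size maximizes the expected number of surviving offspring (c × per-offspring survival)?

7

Expected surviving offspring = c × s(c):
  c=2: 2 × 0.80 = 1.600
  c=3: 3 × 0.72 = 2.160
  c=4: 4 × 0.66 = 2.640
  c=5: 5 × 0.62 = 3.100
  c=6: 6 × 0.57 = 3.420
  c=7: 7 × 0.52 = 3.640
  c=8: 8 × 0.43 = 3.440
Maximum at c = 7 (3.640 surviving offspring).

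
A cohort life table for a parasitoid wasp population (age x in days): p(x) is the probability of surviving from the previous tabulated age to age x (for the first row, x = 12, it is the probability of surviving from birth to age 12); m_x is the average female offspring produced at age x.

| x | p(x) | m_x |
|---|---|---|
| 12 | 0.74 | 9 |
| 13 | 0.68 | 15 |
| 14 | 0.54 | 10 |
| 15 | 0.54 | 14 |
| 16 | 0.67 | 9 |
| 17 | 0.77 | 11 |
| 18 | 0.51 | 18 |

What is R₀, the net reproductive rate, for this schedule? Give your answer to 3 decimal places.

21.392

Survivorship from birth: l_x = p_12·p_13·…·p_x.
  l_12 = 0.74000
  l_13 = 0.50320
  l_14 = 0.27173
  l_15 = 0.14673
  l_16 = 0.09831
  l_17 = 0.07570
  l_18 = 0.03861
R₀ = Σ l_x m_x:
  age 12: 0.74000 × 9 = 6.6600
  age 13: 0.50320 × 15 = 7.5480
  age 14: 0.27173 × 10 = 2.7173
  age 15: 0.14673 × 14 = 2.0542
  age 16: 0.09831 × 9 = 0.8848
  age 17: 0.07570 × 11 = 0.8327
  age 18: 0.03861 × 18 = 0.6950
R₀ = 6.6600 + 7.5480 + 2.7173 + 2.0542 + 0.8848 + 0.8327 + 0.6950 = 21.3920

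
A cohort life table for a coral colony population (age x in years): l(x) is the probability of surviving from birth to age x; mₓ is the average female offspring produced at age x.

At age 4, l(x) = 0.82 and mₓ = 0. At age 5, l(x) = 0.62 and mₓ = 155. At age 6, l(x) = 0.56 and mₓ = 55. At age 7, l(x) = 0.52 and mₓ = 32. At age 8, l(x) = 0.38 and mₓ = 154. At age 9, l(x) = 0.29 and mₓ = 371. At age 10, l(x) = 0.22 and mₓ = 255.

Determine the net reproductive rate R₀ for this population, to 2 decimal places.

365.75

R₀ = Σ l(x) mₓ:
  age 4: 0.82 × 0 = 0.0000
  age 5: 0.62 × 155 = 96.1000
  age 6: 0.56 × 55 = 30.8000
  age 7: 0.52 × 32 = 16.6400
  age 8: 0.38 × 154 = 58.5200
  age 9: 0.29 × 371 = 107.5900
  age 10: 0.22 × 255 = 56.1000
R₀ = 0.0000 + 96.1000 + 30.8000 + 16.6400 + 58.5200 + 107.5900 + 56.1000 = 365.7500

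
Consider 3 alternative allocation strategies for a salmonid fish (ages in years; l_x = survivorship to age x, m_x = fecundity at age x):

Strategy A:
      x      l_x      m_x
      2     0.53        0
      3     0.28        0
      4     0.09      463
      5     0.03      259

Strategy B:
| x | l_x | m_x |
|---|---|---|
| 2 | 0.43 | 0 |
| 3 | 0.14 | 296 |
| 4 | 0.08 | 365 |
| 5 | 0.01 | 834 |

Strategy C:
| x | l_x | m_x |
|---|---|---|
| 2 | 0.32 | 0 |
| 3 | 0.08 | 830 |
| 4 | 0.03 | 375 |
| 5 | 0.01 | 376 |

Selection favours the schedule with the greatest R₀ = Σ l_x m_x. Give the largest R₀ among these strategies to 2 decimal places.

81.41

Strategy A: R₀ = 0.53×0 + 0.28×0 + 0.09×463 + 0.03×259 = 49.4400
Strategy B: R₀ = 0.43×0 + 0.14×296 + 0.08×365 + 0.01×834 = 78.9800
Strategy C: R₀ = 0.32×0 + 0.08×830 + 0.03×375 + 0.01×376 = 81.4100
Highest R₀: strategy C with 81.4100.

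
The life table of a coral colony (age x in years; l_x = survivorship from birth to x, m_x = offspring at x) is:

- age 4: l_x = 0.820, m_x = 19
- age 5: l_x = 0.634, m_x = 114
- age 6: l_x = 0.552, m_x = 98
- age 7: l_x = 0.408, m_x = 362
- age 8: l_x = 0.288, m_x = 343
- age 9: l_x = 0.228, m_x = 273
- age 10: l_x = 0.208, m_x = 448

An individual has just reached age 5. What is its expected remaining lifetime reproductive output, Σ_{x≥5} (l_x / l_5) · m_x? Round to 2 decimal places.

l_5 = 0.634. Conditional survival from age 5 to x is l_x / l_5.
  x=5: (0.634/0.634) × 114 = 114.0000
  x=6: (0.552/0.634) × 98 = 85.3249
  x=7: (0.408/0.634) × 362 = 232.9590
  x=8: (0.288/0.634) × 343 = 155.8107
  x=9: (0.228/0.634) × 273 = 98.1767
  x=10: (0.208/0.634) × 448 = 146.9779
Sum = 114.0000 + 85.3249 + 232.9590 + 155.8107 + 98.1767 + 146.9779 = 833.2492

833.25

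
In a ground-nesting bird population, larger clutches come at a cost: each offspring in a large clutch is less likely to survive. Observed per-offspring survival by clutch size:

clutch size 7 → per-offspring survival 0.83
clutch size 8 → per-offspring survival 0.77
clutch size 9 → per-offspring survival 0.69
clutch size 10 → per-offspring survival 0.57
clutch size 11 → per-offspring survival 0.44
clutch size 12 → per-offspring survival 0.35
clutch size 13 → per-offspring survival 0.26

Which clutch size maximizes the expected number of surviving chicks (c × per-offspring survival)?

Expected surviving chicks = c × s(c):
  c=7: 7 × 0.83 = 5.810
  c=8: 8 × 0.77 = 6.160
  c=9: 9 × 0.69 = 6.210
  c=10: 10 × 0.57 = 5.700
  c=11: 11 × 0.44 = 4.840
  c=12: 12 × 0.35 = 4.200
  c=13: 13 × 0.26 = 3.380
Maximum at c = 9 (6.210 surviving chicks).

9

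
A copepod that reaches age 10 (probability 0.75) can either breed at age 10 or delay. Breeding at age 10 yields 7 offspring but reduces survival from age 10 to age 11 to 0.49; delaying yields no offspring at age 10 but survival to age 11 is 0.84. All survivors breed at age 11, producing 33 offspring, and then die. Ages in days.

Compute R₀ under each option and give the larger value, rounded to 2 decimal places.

20.79

breed at age 10: R₀ = 0.75 × (7 + 0.49 × 33) = 0.75 × 23.1700 = 17.3775
delay to age 11: R₀ = 0.75 × (0.84 × 33) = 0.75 × 27.7200 = 20.7900
Higher: delay to age 11 (20.7900).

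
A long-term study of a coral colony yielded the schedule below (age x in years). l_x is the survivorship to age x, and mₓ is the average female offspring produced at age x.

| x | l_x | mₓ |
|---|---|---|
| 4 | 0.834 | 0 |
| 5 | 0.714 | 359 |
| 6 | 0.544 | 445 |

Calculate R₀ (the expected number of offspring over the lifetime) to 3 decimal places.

498.406

R₀ = Σ l_x mₓ:
  age 4: 0.834 × 0 = 0.0000
  age 5: 0.714 × 359 = 256.3260
  age 6: 0.544 × 445 = 242.0800
R₀ = 0.0000 + 256.3260 + 242.0800 = 498.4060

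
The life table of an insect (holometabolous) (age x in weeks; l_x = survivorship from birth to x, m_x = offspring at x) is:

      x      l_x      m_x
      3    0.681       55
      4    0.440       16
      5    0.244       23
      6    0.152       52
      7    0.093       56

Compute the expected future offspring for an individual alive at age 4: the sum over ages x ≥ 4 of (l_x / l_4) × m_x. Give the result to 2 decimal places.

58.55

l_4 = 0.440. Conditional survival from age 4 to x is l_x / l_4.
  x=4: (0.440/0.440) × 16 = 16.0000
  x=5: (0.244/0.440) × 23 = 12.7545
  x=6: (0.152/0.440) × 52 = 17.9636
  x=7: (0.093/0.440) × 56 = 11.8364
Sum = 16.0000 + 12.7545 + 17.9636 + 11.8364 = 58.5545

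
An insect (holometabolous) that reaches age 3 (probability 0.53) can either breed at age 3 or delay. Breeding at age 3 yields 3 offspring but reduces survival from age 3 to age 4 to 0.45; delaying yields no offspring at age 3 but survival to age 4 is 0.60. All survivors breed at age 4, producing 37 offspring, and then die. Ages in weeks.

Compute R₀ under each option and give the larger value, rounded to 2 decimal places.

breed at age 3: R₀ = 0.53 × (3 + 0.45 × 37) = 0.53 × 19.6500 = 10.4145
delay to age 4: R₀ = 0.53 × (0.60 × 37) = 0.53 × 22.2000 = 11.7660
Higher: delay to age 4 (11.7660).

11.77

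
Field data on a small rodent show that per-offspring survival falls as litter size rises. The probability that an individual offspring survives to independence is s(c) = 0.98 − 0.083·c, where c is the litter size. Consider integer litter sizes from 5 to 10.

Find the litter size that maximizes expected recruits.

Expected recruits = c × s(c):
  c=5: 5 × 0.565 = 2.825
  c=6: 6 × 0.482 = 2.892
  c=7: 7 × 0.399 = 2.793
  c=8: 8 × 0.316 = 2.528
  c=9: 9 × 0.233 = 2.097
  c=10: 10 × 0.150 = 1.500
Maximum at c = 6 (2.892 recruits).

6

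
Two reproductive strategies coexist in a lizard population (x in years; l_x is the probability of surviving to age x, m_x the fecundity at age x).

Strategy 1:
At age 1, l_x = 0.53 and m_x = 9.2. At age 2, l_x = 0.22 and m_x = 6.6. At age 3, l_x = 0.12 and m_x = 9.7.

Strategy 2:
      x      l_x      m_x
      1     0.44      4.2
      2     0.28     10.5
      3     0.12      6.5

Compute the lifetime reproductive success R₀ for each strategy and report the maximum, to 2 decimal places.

Strategy 1: R₀ = 0.53×9.2 + 0.22×6.6 + 0.12×9.7 = 7.4920
Strategy 2: R₀ = 0.44×4.2 + 0.28×10.5 + 0.12×6.5 = 5.5680
Highest R₀: strategy 1 with 7.4920.

7.49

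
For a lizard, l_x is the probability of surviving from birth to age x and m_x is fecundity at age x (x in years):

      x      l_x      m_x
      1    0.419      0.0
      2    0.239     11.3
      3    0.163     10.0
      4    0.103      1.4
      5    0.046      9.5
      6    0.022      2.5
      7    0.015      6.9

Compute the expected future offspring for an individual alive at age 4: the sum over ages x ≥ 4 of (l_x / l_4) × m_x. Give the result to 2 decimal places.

7.18

l_4 = 0.103. Conditional survival from age 4 to x is l_x / l_4.
  x=4: (0.103/0.103) × 1.4 = 1.4000
  x=5: (0.046/0.103) × 9.5 = 4.2427
  x=6: (0.022/0.103) × 2.5 = 0.5340
  x=7: (0.015/0.103) × 6.9 = 1.0049
Sum = 1.4000 + 4.2427 + 0.5340 + 1.0049 = 7.1816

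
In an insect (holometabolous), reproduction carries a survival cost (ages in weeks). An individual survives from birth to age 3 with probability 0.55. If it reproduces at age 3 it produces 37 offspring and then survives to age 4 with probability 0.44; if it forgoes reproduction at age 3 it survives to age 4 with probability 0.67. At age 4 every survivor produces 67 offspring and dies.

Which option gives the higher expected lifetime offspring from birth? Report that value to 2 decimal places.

36.56

breed at age 3: R₀ = 0.55 × (37 + 0.44 × 67) = 0.55 × 66.4800 = 36.5640
delay to age 4: R₀ = 0.55 × (0.67 × 67) = 0.55 × 44.8900 = 24.6895
Higher: breed at age 3 (36.5640).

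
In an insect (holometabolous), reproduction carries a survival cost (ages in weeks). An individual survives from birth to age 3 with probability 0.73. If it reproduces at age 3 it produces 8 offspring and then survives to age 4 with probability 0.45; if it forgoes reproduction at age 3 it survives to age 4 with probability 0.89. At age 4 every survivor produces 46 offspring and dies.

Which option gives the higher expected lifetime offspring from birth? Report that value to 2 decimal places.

breed at age 3: R₀ = 0.73 × (8 + 0.45 × 46) = 0.73 × 28.7000 = 20.9510
delay to age 4: R₀ = 0.73 × (0.89 × 46) = 0.73 × 40.9400 = 29.8862
Higher: delay to age 4 (29.8862).

29.89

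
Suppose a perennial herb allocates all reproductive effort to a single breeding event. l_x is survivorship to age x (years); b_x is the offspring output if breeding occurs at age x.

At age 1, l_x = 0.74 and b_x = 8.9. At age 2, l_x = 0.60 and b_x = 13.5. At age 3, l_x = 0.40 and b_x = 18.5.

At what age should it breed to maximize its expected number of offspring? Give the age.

2

Expected offspring if breeding at age x = l_x × b_x:
  age 1: 0.74 × 8.9 = 6.586
  age 2: 0.60 × 13.5 = 8.100
  age 3: 0.40 × 18.5 = 7.400
Maximum at age 2 (8.100).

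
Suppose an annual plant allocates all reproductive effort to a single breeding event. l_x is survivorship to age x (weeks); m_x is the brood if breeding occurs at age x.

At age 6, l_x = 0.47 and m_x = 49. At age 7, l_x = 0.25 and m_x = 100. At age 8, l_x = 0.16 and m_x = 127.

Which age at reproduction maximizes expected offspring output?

7

Expected offspring if breeding at age x = l_x × m_x:
  age 6: 0.47 × 49 = 23.030
  age 7: 0.25 × 100 = 25.000
  age 8: 0.16 × 127 = 20.320
Maximum at age 7 (25.000).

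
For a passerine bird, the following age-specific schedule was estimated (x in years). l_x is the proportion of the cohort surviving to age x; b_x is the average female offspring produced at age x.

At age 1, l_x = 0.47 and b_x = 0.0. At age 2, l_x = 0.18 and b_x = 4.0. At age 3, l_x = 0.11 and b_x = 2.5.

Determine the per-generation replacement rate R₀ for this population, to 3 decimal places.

R₀ = Σ l_x b_x:
  age 1: 0.47 × 0.0 = 0.0000
  age 2: 0.18 × 4.0 = 0.7200
  age 3: 0.11 × 2.5 = 0.2750
R₀ = 0.0000 + 0.7200 + 0.2750 = 0.9950

0.995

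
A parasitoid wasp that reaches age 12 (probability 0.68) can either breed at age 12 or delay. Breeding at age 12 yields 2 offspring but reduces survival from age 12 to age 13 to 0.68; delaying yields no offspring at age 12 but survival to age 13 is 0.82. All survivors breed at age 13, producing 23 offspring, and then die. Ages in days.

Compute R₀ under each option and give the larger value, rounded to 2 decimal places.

12.82

breed at age 12: R₀ = 0.68 × (2 + 0.68 × 23) = 0.68 × 17.6400 = 11.9952
delay to age 13: R₀ = 0.68 × (0.82 × 23) = 0.68 × 18.8600 = 12.8248
Higher: delay to age 13 (12.8248).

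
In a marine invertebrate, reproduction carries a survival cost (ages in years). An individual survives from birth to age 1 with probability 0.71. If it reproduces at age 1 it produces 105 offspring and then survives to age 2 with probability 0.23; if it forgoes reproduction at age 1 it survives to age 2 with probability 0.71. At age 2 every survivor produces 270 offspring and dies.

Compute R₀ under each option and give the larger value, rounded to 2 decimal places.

breed at age 1: R₀ = 0.71 × (105 + 0.23 × 270) = 0.71 × 167.1000 = 118.6410
delay to age 2: R₀ = 0.71 × (0.71 × 270) = 0.71 × 191.7000 = 136.1070
Higher: delay to age 2 (136.1070).

136.11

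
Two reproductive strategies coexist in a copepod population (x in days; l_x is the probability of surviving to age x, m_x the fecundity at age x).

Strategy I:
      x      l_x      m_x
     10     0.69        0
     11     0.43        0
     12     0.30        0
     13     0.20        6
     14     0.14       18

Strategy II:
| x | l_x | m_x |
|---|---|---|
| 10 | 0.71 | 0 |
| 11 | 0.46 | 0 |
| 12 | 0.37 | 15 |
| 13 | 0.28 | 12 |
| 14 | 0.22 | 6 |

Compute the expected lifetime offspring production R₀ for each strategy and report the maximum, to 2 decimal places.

Strategy I: R₀ = 0.69×0 + 0.43×0 + 0.30×0 + 0.20×6 + 0.14×18 = 3.7200
Strategy II: R₀ = 0.71×0 + 0.46×0 + 0.37×15 + 0.28×12 + 0.22×6 = 10.2300
Highest R₀: strategy II with 10.2300.

10.23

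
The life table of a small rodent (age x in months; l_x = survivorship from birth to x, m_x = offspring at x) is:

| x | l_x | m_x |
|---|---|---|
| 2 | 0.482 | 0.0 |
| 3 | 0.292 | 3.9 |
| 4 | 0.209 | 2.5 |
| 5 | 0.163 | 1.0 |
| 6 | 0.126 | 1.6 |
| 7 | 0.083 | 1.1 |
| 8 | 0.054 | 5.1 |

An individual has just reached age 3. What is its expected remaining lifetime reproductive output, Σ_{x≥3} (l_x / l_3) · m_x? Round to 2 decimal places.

8.19

l_3 = 0.292. Conditional survival from age 3 to x is l_x / l_3.
  x=3: (0.292/0.292) × 3.9 = 3.9000
  x=4: (0.209/0.292) × 2.5 = 1.7894
  x=5: (0.163/0.292) × 1.0 = 0.5582
  x=6: (0.126/0.292) × 1.6 = 0.6904
  x=7: (0.083/0.292) × 1.1 = 0.3127
  x=8: (0.054/0.292) × 5.1 = 0.9432
Sum = 3.9000 + 1.7894 + 0.5582 + 0.6904 + 0.3127 + 0.9432 = 8.1938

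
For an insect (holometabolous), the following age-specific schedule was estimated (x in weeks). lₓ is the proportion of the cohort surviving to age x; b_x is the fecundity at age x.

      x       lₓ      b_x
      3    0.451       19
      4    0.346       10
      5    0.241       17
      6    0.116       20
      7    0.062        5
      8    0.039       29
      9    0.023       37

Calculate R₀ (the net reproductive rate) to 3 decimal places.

20.738

R₀ = Σ lₓ b_x:
  age 3: 0.451 × 19 = 8.5690
  age 4: 0.346 × 10 = 3.4600
  age 5: 0.241 × 17 = 4.0970
  age 6: 0.116 × 20 = 2.3200
  age 7: 0.062 × 5 = 0.3100
  age 8: 0.039 × 29 = 1.1310
  age 9: 0.023 × 37 = 0.8510
R₀ = 8.5690 + 3.4600 + 4.0970 + 2.3200 + 0.3100 + 1.1310 + 0.8510 = 20.7380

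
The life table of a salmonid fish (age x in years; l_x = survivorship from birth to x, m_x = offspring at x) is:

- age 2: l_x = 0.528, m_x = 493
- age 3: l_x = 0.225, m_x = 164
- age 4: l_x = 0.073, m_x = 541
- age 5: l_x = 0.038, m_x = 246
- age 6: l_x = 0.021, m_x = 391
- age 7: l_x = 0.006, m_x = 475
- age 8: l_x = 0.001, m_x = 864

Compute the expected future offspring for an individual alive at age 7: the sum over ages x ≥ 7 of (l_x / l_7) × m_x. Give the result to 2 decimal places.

l_7 = 0.006. Conditional survival from age 7 to x is l_x / l_7.
  x=7: (0.006/0.006) × 475 = 475.0000
  x=8: (0.001/0.006) × 864 = 144.0000
Sum = 475.0000 + 144.0000 = 619.0000

619.00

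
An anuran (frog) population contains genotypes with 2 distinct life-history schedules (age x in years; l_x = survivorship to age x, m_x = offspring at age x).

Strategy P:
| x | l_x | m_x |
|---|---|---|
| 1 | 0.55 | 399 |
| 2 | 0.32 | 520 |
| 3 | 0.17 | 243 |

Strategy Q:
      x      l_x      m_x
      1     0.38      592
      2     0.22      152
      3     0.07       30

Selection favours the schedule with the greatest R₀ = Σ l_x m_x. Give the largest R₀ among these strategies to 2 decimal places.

Strategy P: R₀ = 0.55×399 + 0.32×520 + 0.17×243 = 427.1600
Strategy Q: R₀ = 0.38×592 + 0.22×152 + 0.07×30 = 260.5000
Highest R₀: strategy P with 427.1600.

427.16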